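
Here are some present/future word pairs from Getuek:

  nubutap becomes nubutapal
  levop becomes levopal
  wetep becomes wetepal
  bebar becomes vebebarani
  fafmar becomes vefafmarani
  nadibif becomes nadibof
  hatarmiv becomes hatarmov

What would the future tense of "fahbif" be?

"fahbif" ends in -f. The one such stem in the data (nadibif → nadibof) changes the last vowel to 'o' (as does hatarmiv), so the same rule applies.
The other patterns: stems ending in -p add -al; stems ending in -r add ve- … -ani around the stem.
So fahbif → fahbof.

fahbof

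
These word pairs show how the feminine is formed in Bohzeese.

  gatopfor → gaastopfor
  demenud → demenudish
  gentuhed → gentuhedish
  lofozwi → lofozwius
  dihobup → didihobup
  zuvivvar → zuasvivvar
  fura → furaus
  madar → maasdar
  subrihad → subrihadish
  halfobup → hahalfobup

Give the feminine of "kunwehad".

demenud and dihobup both have last vowel 'u' yet inflect differently (demenudish, didihobup), so the last vowel is not what conditions the rule; the final letter is.
"kunwehad" ends in -d. The stems ending in -d (subrihad → subrihadish, demenud → demenudish, gentuhed → gentuhedish) add -ish.
The other patterns: stems ending in -p repeat the first consonant+vowel as a prefix; stems ending in -r insert -as- after the first vowel; stems ending in -a or -i add -us.
So kunwehad → kunwehadish.

kunwehadish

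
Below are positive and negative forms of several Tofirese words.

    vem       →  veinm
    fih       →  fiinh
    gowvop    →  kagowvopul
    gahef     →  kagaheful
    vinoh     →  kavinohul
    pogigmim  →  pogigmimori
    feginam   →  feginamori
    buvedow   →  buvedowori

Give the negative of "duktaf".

fih and vinoh both end in -h yet inflect differently (fiinh, kavinohul), so the final letter is not what conditions the rule; the number of vowels is.
"duktaf" has 2 vowels. The stems with 2 vowels (gowvop → kagowvopul, gahef → kagaheful, vinoh → kavinohul) add ka- … -ul around the stem.
The other patterns: stems with 1 vowel insert -in- after the first vowel; stems with 3 vowels add -ori.
So duktaf → kaduktaful.

kaduktaful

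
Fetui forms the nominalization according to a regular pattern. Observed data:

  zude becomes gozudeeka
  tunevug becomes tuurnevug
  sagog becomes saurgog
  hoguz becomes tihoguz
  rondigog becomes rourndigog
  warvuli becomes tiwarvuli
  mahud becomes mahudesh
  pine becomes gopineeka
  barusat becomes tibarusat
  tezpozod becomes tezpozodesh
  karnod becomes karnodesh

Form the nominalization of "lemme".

tunevug and mahud both have last vowel 'u' yet inflect differently (tuurnevug, mahudesh), so the last vowel is not what conditions the rule; the final letter is.
"lemme" ends in -e. The stems ending in -e (zude → gozudeeka, pine → gopineeka) add go- … -eka around the stem.
The other patterns: stems ending in -g insert -ur- after the first vowel; stems ending in -d add -esh; stems ending in -i, -t or -z add the prefix ti-.
So lemme → golemmeeka.

golemmeeka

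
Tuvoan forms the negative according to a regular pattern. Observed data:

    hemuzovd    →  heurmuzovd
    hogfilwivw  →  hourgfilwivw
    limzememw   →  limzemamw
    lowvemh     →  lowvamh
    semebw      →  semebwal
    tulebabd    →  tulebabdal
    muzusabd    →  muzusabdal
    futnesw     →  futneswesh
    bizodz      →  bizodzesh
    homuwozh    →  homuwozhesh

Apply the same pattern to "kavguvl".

hogfilwivw and limzememw both end in -w yet inflect differently (hourgfilwivw, limzemamw), so the final letter is not what conditions the rule; the second-to-last letter is.
"kavguvl" has second-to-last letter 'v'. The stems whose second-to-last letter is 'v' (hemuzovd → heurmuzovd, hogfilwivw → hourgfilwivw) insert -ur- after the first vowel.
So kavguvl → kaurvguvl.

kaurvguvl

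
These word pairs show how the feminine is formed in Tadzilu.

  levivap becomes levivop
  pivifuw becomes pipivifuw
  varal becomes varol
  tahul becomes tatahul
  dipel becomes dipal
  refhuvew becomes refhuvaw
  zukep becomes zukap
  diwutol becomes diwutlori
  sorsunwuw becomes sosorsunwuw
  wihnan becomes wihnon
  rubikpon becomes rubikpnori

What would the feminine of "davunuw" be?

dadavunuw

pivifuw and refhuvew both end in -w yet inflect differently (pipivifuw, refhuvaw), so the final letter is not what conditions the rule; the last vowel is.
"davunuw" has last vowel 'u'. The stems whose last vowel is 'u' (pivifuw → pipivifuw, tahul → tatahul, sorsunwuw → sosorsunwuw) repeat the first consonant+vowel as a prefix.
So davunuw → dadavunuw.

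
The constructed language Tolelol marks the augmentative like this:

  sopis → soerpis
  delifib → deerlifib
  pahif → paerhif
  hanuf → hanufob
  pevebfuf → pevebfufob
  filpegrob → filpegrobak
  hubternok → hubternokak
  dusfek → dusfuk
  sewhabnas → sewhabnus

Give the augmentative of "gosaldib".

pahif and hanuf both end in -f yet inflect differently (paerhif, hanufob), so the final letter is not what conditions the rule; the last vowel is.
"gosaldib" has last vowel 'i'. The stems whose last vowel is 'i' (sopis → soerpis, delifib → deerlifib, pahif → paerhif) insert -er- after the first vowel.
The other patterns: stems whose last vowel is 'u' add -ob; stems whose last vowel is 'o' add -ak; stems whose last vowel is 'a' or 'e' change the last vowel to 'u'.
So gosaldib → goersaldib.

goersaldib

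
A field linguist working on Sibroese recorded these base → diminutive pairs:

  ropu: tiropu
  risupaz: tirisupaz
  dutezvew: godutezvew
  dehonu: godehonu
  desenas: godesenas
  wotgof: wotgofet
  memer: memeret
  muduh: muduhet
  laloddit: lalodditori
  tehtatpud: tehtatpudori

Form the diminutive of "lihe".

ropu and dehonu both end in -u yet inflect differently (tiropu, godehonu), so the final letter is not what conditions the rule; the first letter is.
"lihe" begins with l-. The one such stem in the data (laloddit → lalodditori) adds -ori, so the same rule applies.
The other patterns: stems beginning with r- add the prefix ti-; stems beginning with d- add the prefix go-; stems beginning with m- or w- add -et.
So lihe → liheori.

liheori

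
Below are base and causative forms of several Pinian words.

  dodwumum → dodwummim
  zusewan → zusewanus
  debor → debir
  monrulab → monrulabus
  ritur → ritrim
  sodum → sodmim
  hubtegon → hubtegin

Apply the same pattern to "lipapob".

ritur and debor both end in -r yet inflect differently (ritrim, debir), so the final letter is not what conditions the rule; the last vowel is.
"lipapob" has last vowel 'o'. The stems whose last vowel is 'o' (debor → debir, hubtegon → hubtegin) change the last vowel to 'i'.
The other patterns: stems whose last vowel is 'u' delete the last vowel and add -im; stems whose last vowel is 'a' add -us.
So lipapob → lipapib.

lipapib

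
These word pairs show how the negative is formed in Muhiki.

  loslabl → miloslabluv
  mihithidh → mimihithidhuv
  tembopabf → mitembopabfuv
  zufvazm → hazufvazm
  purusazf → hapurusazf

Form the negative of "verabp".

tembopabf and purusazf both end in -f yet inflect differently (mitembopabfuv, hapurusazf), so the final letter is not what conditions the rule; the second-to-last letter is.
"verabp" has second-to-last letter 'b'. The stems whose second-to-last letter is 'b' (loslabl → miloslabluv, tembopabf → mitembopabfuv) add mi- … -uv around the stem.
The other pattern: stems whose second-to-last letter is 'z' add the prefix ha-.
So verabp → miverabpuv.

miverabpuv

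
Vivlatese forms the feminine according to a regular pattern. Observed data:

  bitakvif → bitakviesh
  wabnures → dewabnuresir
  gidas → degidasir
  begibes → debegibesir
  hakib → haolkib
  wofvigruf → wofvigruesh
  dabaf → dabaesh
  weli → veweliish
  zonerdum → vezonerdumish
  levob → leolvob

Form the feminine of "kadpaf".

gidas and dabaf both have last vowel 'a' yet inflect differently (degidasir, dabaesh), so the last vowel is not what conditions the rule; the final letter is.
"kadpaf" ends in -f. The stems ending in -f (dabaf → dabaesh, wofvigruf → wofvigruesh, bitakvif → bitakviesh) drop the final letter and add -esh.
The other patterns: stems ending in -b insert -ol- after the first vowel; stems ending in -s add de- … -ir around the stem; stems ending in -i or -m add ve- … -ish around the stem.
So kadpaf → kadpaesh.

kadpaesh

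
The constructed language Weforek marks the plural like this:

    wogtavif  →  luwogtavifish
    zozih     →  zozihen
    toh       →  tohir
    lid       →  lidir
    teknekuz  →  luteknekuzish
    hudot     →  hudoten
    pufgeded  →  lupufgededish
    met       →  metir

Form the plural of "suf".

"suf" has 1 vowel. The stems with 1 vowel (lid → lidir, toh → tohir, met → metir) add -ir.
The other patterns: stems with 2 vowels add -en; stems with 3 vowels add lu- … -ish around the stem.
So suf → sufir.

sufir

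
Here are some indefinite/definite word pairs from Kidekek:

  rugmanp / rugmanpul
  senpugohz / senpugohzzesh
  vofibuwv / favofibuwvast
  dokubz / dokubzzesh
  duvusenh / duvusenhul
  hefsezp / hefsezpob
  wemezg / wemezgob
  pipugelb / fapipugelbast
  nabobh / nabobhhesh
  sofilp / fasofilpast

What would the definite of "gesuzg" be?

gesuzgob

"gesuzg" has second-to-last letter 'z'. The stems whose second-to-last letter is 'z' (wemezg → wemezgob, hefsezp → hefsezpob) add -ob.
So gesuzg → gesuzgob.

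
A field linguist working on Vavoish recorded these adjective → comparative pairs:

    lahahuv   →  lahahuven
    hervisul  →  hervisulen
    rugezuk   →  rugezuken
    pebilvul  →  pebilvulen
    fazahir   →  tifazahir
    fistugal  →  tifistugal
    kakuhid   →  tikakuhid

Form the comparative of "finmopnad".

"finmopnad" has last vowel 'a'. The one such stem in the data (fistugal → tifistugal) adds the prefix ti-, so the same rule applies.
So finmopnad → tifinmopnad.

tifinmopnad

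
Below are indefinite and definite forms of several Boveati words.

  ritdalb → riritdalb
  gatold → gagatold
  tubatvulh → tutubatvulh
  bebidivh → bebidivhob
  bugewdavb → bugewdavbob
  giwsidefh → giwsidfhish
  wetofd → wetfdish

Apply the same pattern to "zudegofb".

zudegfbish

tubatvulh and bebidivh both end in -h yet inflect differently (tutubatvulh, bebidivhob), so the final letter is not what conditions the rule; the second-to-last letter is.
"zudegofb" has second-to-last letter 'f'. The stems whose second-to-last letter is 'f' (giwsidefh → giwsidfhish, wetofd → wetfdish) delete the last vowel and add -ish.
So zudegofb → zudegfbish.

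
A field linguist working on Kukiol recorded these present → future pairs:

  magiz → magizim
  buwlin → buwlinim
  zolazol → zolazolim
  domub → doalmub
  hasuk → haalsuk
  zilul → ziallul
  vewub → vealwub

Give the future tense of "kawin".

zilul and zolazol both end in -l yet inflect differently (ziallul, zolazolim), so the final letter is not what conditions the rule; the last vowel is.
"kawin" has last vowel 'i'. The stems whose last vowel is 'i' (magiz → magizim, buwlin → buwlinim) add -im.
So kawin → kawinim.

kawinim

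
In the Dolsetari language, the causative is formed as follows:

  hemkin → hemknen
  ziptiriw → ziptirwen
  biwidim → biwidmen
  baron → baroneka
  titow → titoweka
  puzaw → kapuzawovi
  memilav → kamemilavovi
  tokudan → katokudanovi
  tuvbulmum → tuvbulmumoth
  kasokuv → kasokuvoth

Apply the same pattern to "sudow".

hemkin and baron both end in -n yet inflect differently (hemknen, baroneka), so the final letter is not what conditions the rule; the last vowel is.
"sudow" has last vowel 'o'. The stems whose last vowel is 'o' (baron → baroneka, titow → titoweka) add -eka.
So sudow → sudoweka.

sudoweka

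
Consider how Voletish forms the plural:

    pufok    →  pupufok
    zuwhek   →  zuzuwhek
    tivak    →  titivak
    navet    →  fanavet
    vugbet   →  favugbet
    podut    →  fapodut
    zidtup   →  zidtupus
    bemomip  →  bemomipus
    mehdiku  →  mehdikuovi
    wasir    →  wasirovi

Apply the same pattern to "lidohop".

lidohopus

zuwhek and navet both have last vowel 'e' yet inflect differently (zuzuwhek, fanavet), so the last vowel is not what conditions the rule; the final letter is.
"lidohop" ends in -p. The stems ending in -p (zidtup → zidtupus, bemomip → bemomipus) add -us.
The other patterns: stems ending in -k repeat the first consonant+vowel as a prefix; stems ending in -t add the prefix fa-; stems ending in -r or -u add -ovi.
So lidohop → lidohopus.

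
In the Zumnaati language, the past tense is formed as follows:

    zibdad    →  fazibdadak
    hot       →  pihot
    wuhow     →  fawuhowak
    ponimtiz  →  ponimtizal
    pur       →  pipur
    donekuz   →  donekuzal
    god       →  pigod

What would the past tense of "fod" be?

pifod

god and zibdad both end in -d yet inflect differently (pigod, fazibdadak), so the final letter is not what conditions the rule; the number of vowels is.
"fod" has 1 vowel. The stems with 1 vowel (hot → pihot, god → pigod, pur → pipur) add the prefix pi-.
So fod → pifod.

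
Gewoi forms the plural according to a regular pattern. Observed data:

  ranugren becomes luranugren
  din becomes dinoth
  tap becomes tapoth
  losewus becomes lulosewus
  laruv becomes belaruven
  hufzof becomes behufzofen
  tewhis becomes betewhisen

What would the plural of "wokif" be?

din and ranugren both end in -n yet inflect differently (dinoth, luranugren), so the final letter is not what conditions the rule; the number of vowels is.
"wokif" has 2 vowels. The stems with 2 vowels (hufzof → behufzofen, tewhis → betewhisen, laruv → belaruven) add be- … -en around the stem.
So wokif → bewokifen.

bewokifen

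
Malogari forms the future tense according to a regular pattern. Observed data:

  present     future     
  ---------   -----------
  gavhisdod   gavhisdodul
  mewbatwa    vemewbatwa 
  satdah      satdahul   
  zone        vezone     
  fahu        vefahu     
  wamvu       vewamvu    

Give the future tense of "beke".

vebeke

satdah and mewbatwa both have last vowel 'a' yet inflect differently (satdahul, vemewbatwa), so the last vowel is not what conditions the rule; whether the stem ends in a vowel or a consonant is.
"beke" ends in a vowel. The stems ending in a vowel (mewbatwa → vemewbatwa, zone → vezone, fahu → vefahu) add the prefix ve-.
So beke → vebeke.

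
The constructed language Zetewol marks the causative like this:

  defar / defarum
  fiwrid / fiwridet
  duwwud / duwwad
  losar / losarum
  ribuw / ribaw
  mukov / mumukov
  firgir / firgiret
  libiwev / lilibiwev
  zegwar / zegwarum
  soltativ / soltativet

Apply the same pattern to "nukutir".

"nukutir" has last vowel 'i'. The stems whose last vowel is 'i' (soltativ → soltativet, firgir → firgiret, fiwrid → fiwridet) add -et.
The other patterns: stems whose last vowel is 'u' change the last vowel to 'a'; stems whose last vowel is 'a' add -um; stems whose last vowel is 'e' or 'o' repeat the first consonant+vowel as a prefix.
So nukutir → nukutiret.

nukutiret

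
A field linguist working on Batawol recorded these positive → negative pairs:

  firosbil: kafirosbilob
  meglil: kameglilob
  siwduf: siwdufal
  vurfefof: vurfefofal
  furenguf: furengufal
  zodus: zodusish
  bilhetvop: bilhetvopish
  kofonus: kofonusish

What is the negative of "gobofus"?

"gobofus" ends in -s. The stems ending in -s (zodus → zodusish, kofonus → kofonusish) add -ish.
The other patterns: stems ending in -l add ka- … -ob around the stem; stems ending in -f add -al.
So gobofus → gobofusish.

gobofusish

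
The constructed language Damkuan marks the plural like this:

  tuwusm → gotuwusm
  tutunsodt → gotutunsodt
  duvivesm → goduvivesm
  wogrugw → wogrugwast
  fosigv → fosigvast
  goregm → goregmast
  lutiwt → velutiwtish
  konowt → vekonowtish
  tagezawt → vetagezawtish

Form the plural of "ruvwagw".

ruvwagwast

tuwusm and goregm both end in -m yet inflect differently (gotuwusm, goregmast), so the final letter is not what conditions the rule; the second-to-last letter is.
"ruvwagw" has second-to-last letter 'g'. The stems whose second-to-last letter is 'g' (wogrugw → wogrugwast, fosigv → fosigvast, goregm → goregmast) add -ast.
So ruvwagw → ruvwagwast.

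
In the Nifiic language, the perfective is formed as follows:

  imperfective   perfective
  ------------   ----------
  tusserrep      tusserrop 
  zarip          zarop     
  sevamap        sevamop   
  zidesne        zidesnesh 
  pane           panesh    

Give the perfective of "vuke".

"vuke" ends in a vowel. The stems ending in a vowel (zidesne → zidesnesh, pane → panesh) drop the final letter and add -esh.
So vuke → vukesh.

vukesh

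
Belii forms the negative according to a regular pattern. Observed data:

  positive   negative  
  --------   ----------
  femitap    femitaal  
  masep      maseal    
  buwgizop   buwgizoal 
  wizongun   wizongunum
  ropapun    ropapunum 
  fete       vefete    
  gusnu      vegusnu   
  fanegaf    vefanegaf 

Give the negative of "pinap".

pinaal

"pinap" ends in -p. The stems ending in -p (femitap → femitaal, masep → maseal, buwgizop → buwgizoal) drop the final letter and add -al.
So pinap → pinaal.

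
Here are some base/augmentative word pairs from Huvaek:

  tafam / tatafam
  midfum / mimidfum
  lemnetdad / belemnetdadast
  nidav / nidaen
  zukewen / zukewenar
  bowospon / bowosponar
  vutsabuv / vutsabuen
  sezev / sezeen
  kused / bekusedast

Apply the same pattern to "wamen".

wamenar

kused and sezev both have last vowel 'e' yet inflect differently (bekusedast, sezeen), so the last vowel is not what conditions the rule; the final letter is.
"wamen" ends in -n. The stems ending in -n (zukewen → zukewenar, bowospon → bowosponar) add -ar.
The other patterns: stems ending in -d add be- … -ast around the stem; stems ending in -v drop the final letter and add -en; stems ending in -m repeat the first consonant+vowel as a prefix.
So wamen → wamenar.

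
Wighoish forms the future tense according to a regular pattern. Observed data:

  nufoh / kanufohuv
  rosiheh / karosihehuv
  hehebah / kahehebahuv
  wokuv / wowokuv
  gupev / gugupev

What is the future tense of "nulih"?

kanulihuv

"nulih" ends in -h. The stems ending in -h (nufoh → kanufohuv, rosiheh → karosihehuv, hehebah → kahehebahuv) add ka- … -uv around the stem.
So nulih → kanulihuv.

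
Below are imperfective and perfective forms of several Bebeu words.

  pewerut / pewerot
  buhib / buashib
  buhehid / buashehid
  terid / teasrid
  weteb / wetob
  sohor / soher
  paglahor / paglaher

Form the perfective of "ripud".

ripod

buhib and weteb both end in -b yet inflect differently (buashib, wetob), so the final letter is not what conditions the rule; the last vowel is.
"ripud" has last vowel 'u'. The one such stem in the data (pewerut → pewerot) changes the last vowel to 'o' (as does weteb), so the same rule applies.
So ripud → ripod.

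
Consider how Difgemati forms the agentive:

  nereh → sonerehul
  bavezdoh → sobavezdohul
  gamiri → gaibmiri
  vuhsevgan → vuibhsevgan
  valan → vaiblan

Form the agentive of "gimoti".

bavezdoh and gamiri both have 3 vowels yet inflect differently (sobavezdohul, gaibmiri), so the number of vowels is not what conditions the rule; the final letter is.
"gimoti" ends in -i. The one such stem in the data (gamiri → gaibmiri) inserts -ib- after the first vowel (as do vuhsevgan, valan), so the same rule applies.
The other pattern: stems ending in -h add so- … -ul around the stem.
So gimoti → giibmoti.

giibmoti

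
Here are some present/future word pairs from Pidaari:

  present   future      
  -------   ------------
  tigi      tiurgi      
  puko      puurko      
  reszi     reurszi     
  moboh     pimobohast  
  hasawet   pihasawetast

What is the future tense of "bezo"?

puko and moboh both have last vowel 'o' yet inflect differently (puurko, pimobohast), so the last vowel is not what conditions the rule; whether the stem ends in a vowel or a consonant is.
"bezo" ends in a vowel. The stems ending in a vowel (tigi → tiurgi, puko → puurko, reszi → reurszi) insert -ur- after the first vowel.
So bezo → beurzo.

beurzo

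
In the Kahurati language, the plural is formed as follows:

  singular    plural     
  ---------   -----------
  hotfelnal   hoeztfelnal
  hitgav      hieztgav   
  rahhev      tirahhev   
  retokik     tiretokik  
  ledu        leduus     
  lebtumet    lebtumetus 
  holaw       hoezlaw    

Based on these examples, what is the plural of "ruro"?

hitgav and rahhev both end in -v yet inflect differently (hieztgav, tirahhev), so the final letter is not what conditions the rule; the first letter is.
"ruro" begins with r-. The stems beginning with r- (retokik → tiretokik, rahhev → tirahhev) add the prefix ti-.
The other patterns: stems beginning with h- insert -ez- after the first vowel; stems beginning with l- add -us.
So ruro → tiruro.

tiruro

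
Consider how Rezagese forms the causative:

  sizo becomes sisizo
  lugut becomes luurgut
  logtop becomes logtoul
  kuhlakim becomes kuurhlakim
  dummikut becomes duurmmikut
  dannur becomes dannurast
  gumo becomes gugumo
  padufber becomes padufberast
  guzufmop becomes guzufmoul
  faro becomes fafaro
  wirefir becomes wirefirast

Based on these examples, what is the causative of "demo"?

"demo" ends in -o. The stems ending in -o (gumo → gugumo, sizo → sisizo, faro → fafaro) repeat the first consonant+vowel as a prefix.
The other patterns: stems ending in -p drop the final letter and add -ul; stems ending in -r add -ast; stems ending in -m or -t insert -ur- after the first vowel.
So demo → dedemo.

dedemo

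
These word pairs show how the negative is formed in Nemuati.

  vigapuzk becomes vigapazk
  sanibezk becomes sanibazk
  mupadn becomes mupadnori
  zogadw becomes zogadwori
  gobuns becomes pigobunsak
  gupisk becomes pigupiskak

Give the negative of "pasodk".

pasodkori

"pasodk" has second-to-last letter 'd'. The stems whose second-to-last letter is 'd' (mupadn → mupadnori, zogadw → zogadwori) add -ori.
So pasodk → pasodkori.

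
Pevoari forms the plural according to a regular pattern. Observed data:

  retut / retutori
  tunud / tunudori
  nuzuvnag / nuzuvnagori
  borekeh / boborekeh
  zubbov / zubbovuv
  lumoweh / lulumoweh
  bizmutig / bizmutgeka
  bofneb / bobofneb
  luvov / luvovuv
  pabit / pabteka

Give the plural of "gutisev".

"gutisev" has last vowel 'e'. The stems whose last vowel is 'e' (bofneb → bobofneb, borekeh → boborekeh, lumoweh → lulumoweh) repeat the first consonant+vowel as a prefix.
So gutisev → gugutisev.

gugutisev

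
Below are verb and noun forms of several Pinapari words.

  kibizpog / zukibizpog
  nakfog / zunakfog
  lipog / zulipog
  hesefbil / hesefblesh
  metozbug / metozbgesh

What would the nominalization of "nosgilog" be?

kibizpog and metozbug both end in -g yet inflect differently (zukibizpog, metozbgesh), so the final letter is not what conditions the rule; the last vowel is.
"nosgilog" has last vowel 'o'. The stems whose last vowel is 'o' (kibizpog → zukibizpog, nakfog → zunakfog, lipog → zulipog) add the prefix zu-.
The other pattern: stems whose last vowel is 'i' or 'u' delete the last vowel and add -esh.
So nosgilog → zunosgilog.

zunosgilog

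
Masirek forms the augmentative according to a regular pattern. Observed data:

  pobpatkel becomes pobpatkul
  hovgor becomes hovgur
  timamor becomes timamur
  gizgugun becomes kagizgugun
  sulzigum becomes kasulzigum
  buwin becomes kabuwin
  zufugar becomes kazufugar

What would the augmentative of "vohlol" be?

vohlul

hovgor and zufugar both end in -r yet inflect differently (hovgur, kazufugar), so the final letter is not what conditions the rule; the last vowel is.
"vohlol" has last vowel 'o'. The stems whose last vowel is 'o' (hovgor → hovgur, timamor → timamur) change the last vowel to 'u'.
The other pattern: stems whose last vowel is 'a', 'i' or 'u' add the prefix ka-.
So vohlol → vohlul.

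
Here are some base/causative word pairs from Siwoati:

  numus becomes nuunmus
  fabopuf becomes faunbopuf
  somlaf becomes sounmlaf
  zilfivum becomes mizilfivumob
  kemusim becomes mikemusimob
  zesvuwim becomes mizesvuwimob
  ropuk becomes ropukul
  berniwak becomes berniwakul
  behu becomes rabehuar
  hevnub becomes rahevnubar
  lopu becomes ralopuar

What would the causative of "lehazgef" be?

leunhazgef

numus and zilfivum both have last vowel 'u' yet inflect differently (nuunmus, mizilfivumob), so the last vowel is not what conditions the rule; the final letter is.
"lehazgef" ends in -f. The stems ending in -f (fabopuf → faunbopuf, somlaf → sounmlaf) insert -un- after the first vowel.
So lehazgef → leunhazgef.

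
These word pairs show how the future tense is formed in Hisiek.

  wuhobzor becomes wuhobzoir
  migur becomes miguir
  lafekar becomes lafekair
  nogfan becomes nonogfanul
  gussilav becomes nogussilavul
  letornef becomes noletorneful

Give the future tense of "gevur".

"gevur" ends in -r. The stems ending in -r (wuhobzor → wuhobzoir, migur → miguir, lafekar → lafekair) drop the final letter and add -ir.
The other pattern: stems ending in -f, -n or -v add no- … -ul around the stem.
So gevur → gevuir.

gevuir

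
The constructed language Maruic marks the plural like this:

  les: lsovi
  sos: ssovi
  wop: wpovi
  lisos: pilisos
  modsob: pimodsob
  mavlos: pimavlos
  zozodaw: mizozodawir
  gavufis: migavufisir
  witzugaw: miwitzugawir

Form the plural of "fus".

fsovi

les and lisos both end in -s yet inflect differently (lsovi, pilisos), so the final letter is not what conditions the rule; the number of vowels is.
"fus" has 1 vowel. The stems with 1 vowel (les → lsovi, sos → ssovi, wop → wpovi) delete the last vowel and add -ovi.
So fus → fsovi.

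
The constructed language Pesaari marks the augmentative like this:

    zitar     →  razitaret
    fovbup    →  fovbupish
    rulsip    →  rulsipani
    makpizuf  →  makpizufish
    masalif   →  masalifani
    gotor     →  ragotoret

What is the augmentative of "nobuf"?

"nobuf" has last vowel 'u'. The stems whose last vowel is 'u' (makpizuf → makpizufish, fovbup → fovbupish) add -ish.
So nobuf → nobufish.

nobufish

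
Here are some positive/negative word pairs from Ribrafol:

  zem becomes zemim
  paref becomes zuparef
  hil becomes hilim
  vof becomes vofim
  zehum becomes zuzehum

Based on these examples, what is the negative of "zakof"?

vof and paref both end in -f yet inflect differently (vofim, zuparef), so the final letter is not what conditions the rule; the number of vowels is.
"zakof" has 2 vowels. The stems with 2 vowels (paref → zuparef, zehum → zuzehum) add the prefix zu-.
The other pattern: stems with 1 vowel add -im.
So zakof → zuzakof.

zuzakof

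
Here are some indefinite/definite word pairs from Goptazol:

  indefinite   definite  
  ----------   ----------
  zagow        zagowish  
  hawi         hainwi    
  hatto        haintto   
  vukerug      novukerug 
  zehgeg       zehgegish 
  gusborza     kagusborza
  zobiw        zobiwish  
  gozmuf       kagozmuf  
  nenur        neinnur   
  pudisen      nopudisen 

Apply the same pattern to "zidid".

zehgeg and vukerug both end in -g yet inflect differently (zehgegish, novukerug), so the final letter is not what conditions the rule; the first letter is.
"zidid" begins with z-. The stems beginning with z- (zobiw → zobiwish, zehgeg → zehgegish, zagow → zagowish) add -ish.
The other patterns: stems beginning with h- or n- insert -in- after the first vowel; stems beginning with g- add the prefix ka-; stems beginning with p- or v- add the prefix no-.
So zidid → zididish.

zididish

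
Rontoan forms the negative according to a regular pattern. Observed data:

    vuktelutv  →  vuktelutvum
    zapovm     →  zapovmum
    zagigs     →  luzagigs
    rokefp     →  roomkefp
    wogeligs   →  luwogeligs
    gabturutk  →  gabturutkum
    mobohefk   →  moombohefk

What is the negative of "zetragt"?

gabturutk and mobohefk both end in -k yet inflect differently (gabturutkum, moombohefk), so the final letter is not what conditions the rule; the second-to-last letter is.
"zetragt" has second-to-last letter 'g'. The stems whose second-to-last letter is 'g' (wogeligs → luwogeligs, zagigs → luzagigs) add the prefix lu-.
So zetragt → luzetragt.

luzetragt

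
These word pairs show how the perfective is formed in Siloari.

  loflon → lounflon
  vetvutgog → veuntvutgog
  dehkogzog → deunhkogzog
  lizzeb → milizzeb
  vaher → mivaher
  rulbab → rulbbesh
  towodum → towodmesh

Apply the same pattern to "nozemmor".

nounzemmor

lizzeb and rulbab both end in -b yet inflect differently (milizzeb, rulbbesh), so the final letter is not what conditions the rule; the last vowel is.
"nozemmor" has last vowel 'o'. The stems whose last vowel is 'o' (loflon → lounflon, vetvutgog → veuntvutgog, dehkogzog → deunhkogzog) insert -un- after the first vowel.
So nozemmor → nounzemmor.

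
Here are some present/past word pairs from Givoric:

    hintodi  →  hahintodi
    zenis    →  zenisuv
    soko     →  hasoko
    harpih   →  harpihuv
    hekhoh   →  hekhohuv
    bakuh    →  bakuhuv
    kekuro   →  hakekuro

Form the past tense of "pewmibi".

hapewmibi

zenis and hintodi both have last vowel 'i' yet inflect differently (zenisuv, hahintodi), so the last vowel is not what conditions the rule; whether the stem ends in a vowel or a consonant is.
"pewmibi" ends in a vowel. The stems ending in a vowel (hintodi → hahintodi, kekuro → hakekuro, soko → hasoko) add the prefix ha-.
So pewmibi → hapewmibi.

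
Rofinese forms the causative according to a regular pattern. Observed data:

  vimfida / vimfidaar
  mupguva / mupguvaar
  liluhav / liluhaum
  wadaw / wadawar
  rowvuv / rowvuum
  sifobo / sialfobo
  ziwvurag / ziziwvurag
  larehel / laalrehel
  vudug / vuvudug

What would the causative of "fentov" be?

ziwvurag and liluhav both have last vowel 'a' yet inflect differently (ziziwvurag, liluhaum), so the last vowel is not what conditions the rule; the final letter is.
"fentov" ends in -v. The stems ending in -v (liluhav → liluhaum, rowvuv → rowvuum) drop the final letter and add -um.
The other patterns: stems ending in -g repeat the first consonant+vowel as a prefix; stems ending in -a or -w add -ar; stems ending in -l or -o insert -al- after the first vowel.
So fentov → fentoum.

fentoum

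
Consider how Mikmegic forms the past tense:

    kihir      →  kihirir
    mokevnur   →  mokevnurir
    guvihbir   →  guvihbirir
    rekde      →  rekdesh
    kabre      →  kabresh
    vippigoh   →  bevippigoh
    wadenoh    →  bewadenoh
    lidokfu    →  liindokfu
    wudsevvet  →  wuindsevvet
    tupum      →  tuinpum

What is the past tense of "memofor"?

"memofor" ends in -r. The stems ending in -r (kihir → kihirir, mokevnur → mokevnurir, guvihbir → guvihbirir) add -ir.
So memofor → memoforir.

memoforir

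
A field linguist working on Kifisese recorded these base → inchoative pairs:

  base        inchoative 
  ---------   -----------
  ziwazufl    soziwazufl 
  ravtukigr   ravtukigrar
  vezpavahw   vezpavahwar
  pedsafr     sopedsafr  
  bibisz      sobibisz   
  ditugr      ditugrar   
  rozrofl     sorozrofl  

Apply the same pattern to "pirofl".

ditugr and pedsafr both end in -r yet inflect differently (ditugrar, sopedsafr), so the final letter is not what conditions the rule; the second-to-last letter is.
"pirofl" has second-to-last letter 'f'. The stems whose second-to-last letter is 'f' (ziwazufl → soziwazufl, rozrofl → sorozrofl, pedsafr → sopedsafr) add the prefix so-.
So pirofl → sopirofl.

sopirofl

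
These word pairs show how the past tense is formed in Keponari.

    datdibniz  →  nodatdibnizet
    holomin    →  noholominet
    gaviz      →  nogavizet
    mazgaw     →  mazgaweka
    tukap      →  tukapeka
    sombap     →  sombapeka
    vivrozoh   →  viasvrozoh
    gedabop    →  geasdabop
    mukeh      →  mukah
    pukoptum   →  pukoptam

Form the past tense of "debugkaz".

debugkazeka

tukap and gedabop both end in -p yet inflect differently (tukapeka, geasdabop), so the final letter is not what conditions the rule; the last vowel is.
"debugkaz" has last vowel 'a'. The stems whose last vowel is 'a' (mazgaw → mazgaweka, tukap → tukapeka, sombap → sombapeka) add -eka.
The other patterns: stems whose last vowel is 'i' add no- … -et around the stem; stems whose last vowel is 'o' insert -as- after the first vowel; stems whose last vowel is 'e' or 'u' change the last vowel to 'a'.
So debugkaz → debugkazeka.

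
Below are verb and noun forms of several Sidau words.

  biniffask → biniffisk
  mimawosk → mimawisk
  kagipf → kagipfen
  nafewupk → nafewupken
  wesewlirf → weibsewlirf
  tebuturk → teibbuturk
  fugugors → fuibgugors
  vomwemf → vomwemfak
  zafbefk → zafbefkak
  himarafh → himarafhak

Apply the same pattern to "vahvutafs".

"vahvutafs" has second-to-last letter 'f'. The stems whose second-to-last letter is 'f' (zafbefk → zafbefkak, himarafh → himarafhak) add -ak.
So vahvutafs → vahvutafsak.

vahvutafsak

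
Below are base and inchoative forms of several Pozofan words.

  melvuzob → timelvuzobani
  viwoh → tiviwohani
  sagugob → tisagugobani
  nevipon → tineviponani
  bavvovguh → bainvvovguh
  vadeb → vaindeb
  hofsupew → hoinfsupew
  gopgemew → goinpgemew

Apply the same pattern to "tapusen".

tainpusen

viwoh and bavvovguh both end in -h yet inflect differently (tiviwohani, bainvvovguh), so the final letter is not what conditions the rule; the last vowel is.
"tapusen" has last vowel 'e'. The stems whose last vowel is 'e' (vadeb → vaindeb, hofsupew → hoinfsupew, gopgemew → goinpgemew) insert -in- after the first vowel.
So tapusen → tainpusen.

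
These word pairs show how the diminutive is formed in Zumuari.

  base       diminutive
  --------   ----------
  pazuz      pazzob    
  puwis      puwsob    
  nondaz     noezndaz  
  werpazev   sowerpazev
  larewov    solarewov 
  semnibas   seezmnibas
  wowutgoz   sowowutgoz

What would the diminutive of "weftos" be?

"weftos" has last vowel 'o'. The stems whose last vowel is 'o' (wowutgoz → sowowutgoz, larewov → solarewov) add the prefix so-.
The other patterns: stems whose last vowel is 'a' insert -ez- after the first vowel; stems whose last vowel is 'i' or 'u' delete the last vowel and add -ob.
So weftos → soweftos.

soweftos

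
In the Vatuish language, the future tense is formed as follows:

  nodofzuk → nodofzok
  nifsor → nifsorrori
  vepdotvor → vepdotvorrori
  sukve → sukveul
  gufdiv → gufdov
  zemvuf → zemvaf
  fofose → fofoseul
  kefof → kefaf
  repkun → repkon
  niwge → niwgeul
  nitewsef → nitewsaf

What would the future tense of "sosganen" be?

sosganon

fofose and nitewsef both have last vowel 'e' yet inflect differently (fofoseul, nitewsaf), so the last vowel is not what conditions the rule; the final letter is.
"sosganen" ends in -n. The one such stem in the data (repkun → repkon) changes the last vowel to 'o' (as do nodofzuk, gufdiv), so the same rule applies.
So sosganen → sosganon.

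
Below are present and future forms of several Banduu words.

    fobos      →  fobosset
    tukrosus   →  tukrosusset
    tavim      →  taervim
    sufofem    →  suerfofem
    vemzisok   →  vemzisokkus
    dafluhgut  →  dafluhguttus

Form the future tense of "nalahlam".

fobos and vemzisok both have last vowel 'o' yet inflect differently (fobosset, vemzisokkus), so the last vowel is not what conditions the rule; the final letter is.
"nalahlam" ends in -m. The stems ending in -m (tavim → taervim, sufofem → suerfofem) insert -er- after the first vowel.
So nalahlam → naerlahlam.

naerlahlam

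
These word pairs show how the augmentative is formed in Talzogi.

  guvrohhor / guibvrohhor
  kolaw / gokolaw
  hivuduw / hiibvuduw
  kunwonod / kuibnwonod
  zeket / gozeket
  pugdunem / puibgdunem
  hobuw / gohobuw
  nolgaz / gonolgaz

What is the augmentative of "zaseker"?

zaibseker

kolaw and hivuduw both end in -w yet inflect differently (gokolaw, hiibvuduw), so the final letter is not what conditions the rule; the number of vowels is.
"zaseker" has 3 vowels. The stems with 3 vowels (pugdunem → puibgdunem, kunwonod → kuibnwonod, guvrohhor → guibvrohhor) insert -ib- after the first vowel.
So zaseker → zaibseker.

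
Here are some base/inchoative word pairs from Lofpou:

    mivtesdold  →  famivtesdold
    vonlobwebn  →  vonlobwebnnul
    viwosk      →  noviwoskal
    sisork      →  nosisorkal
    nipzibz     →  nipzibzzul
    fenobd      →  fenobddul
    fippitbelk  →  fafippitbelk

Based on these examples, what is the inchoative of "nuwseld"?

fanuwseld

mivtesdold and fenobd both end in -d yet inflect differently (famivtesdold, fenobddul), so the final letter is not what conditions the rule; the second-to-last letter is.
"nuwseld" has second-to-last letter 'l'. The stems whose second-to-last letter is 'l' (mivtesdold → famivtesdold, fippitbelk → fafippitbelk) add the prefix fa-.
The other patterns: stems whose second-to-last letter is 'b' double the final consonant and add -ul; stems whose second-to-last letter is 'r' or 's' add no- … -al around the stem.
So nuwseld → fanuwseld.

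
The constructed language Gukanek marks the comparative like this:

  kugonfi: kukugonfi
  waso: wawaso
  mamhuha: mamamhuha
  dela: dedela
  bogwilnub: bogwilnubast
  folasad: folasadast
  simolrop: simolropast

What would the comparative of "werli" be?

mamhuha and folasad both have last vowel 'a' yet inflect differently (mamamhuha, folasadast), so the last vowel is not what conditions the rule; whether the stem ends in a vowel or a consonant is.
"werli" ends in a vowel. The stems ending in a vowel (kugonfi → kukugonfi, waso → wawaso, mamhuha → mamamhuha) repeat the first consonant+vowel as a prefix.
The other pattern: stems ending in a consonant add -ast.
So werli → wewerli.

wewerli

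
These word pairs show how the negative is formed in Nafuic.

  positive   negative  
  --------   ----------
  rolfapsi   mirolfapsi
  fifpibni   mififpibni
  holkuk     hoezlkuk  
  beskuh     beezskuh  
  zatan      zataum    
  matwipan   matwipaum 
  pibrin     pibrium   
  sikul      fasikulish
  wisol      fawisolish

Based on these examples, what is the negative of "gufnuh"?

guezfnuh

rolfapsi and pibrin both have last vowel 'i' yet inflect differently (mirolfapsi, pibrium), so the last vowel is not what conditions the rule; the final letter is.
"gufnuh" ends in -h. The one such stem in the data (beskuh → beezskuh) inserts -ez- after the first vowel (as does holkuk), so the same rule applies.
So gufnuh → guezfnuh.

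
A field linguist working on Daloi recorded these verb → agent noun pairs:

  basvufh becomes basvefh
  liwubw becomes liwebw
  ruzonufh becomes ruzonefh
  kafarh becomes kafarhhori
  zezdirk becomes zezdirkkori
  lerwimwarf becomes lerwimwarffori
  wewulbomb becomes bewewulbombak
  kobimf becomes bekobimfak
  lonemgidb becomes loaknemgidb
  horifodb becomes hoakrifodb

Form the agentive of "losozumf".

basvufh and kafarh both end in -h yet inflect differently (basvefh, kafarhhori), so the final letter is not what conditions the rule; the second-to-last letter is.
"losozumf" has second-to-last letter 'm'. The stems whose second-to-last letter is 'm' (wewulbomb → bewewulbombak, kobimf → bekobimfak) add be- … -ak around the stem.
The other patterns: stems whose second-to-last letter is 'b' or 'f' change the last vowel to 'e'; stems whose second-to-last letter is 'r' double the final consonant and add -ori; stems whose second-to-last letter is 'd' insert -ak- after the first vowel.
So losozumf → belosozumfak.

belosozumfak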